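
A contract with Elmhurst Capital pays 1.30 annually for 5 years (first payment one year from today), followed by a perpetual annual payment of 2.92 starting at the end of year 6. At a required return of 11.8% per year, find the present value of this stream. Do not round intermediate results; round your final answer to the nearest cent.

18.88

PV of 5-year annuity: 1.30 × [1 − (1+0.118)^−5] / 0.118 = 4.70952
Perpetuity value at year 5: 2.92 / 0.118 = 24.74576
PV of perpetuity: 24.74576 / (1+0.118)^5 = 14.16745
Total PV = 4.70952 + 14.16745 = 18.87698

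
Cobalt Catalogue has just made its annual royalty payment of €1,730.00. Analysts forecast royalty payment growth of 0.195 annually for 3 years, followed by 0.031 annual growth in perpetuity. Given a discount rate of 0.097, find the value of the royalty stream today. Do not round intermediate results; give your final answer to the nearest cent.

D_1 = 2067.35000
D_2 = 2470.48325
D_3 = 2952.22748
Terminal value at year 3: TV = D_3×(1+g_2)/(r−g_2) = 3043.74654/0.066 = 46117.37175
P_0 = D_1/(1+r)^1 + D_2/(1+r)^2 + D_3/(1+r)^3 + TV/(1+r)^3
    = 1884.54877 + 2052.90408 + 2236.29934 + 34933.70641 = 41107.45860

€41107.46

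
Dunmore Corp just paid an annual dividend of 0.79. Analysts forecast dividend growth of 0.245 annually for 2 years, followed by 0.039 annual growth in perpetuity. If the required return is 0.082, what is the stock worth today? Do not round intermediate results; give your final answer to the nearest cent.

D_1 = 0.98355
D_2 = 1.22452
Terminal value at year 2: TV = D_2×(1+g_2)/(r−g_2) = 1.27228/0.043 = 29.58781
P_0 = D_1/(1+r)^1 + D_2/(1+r)^2 + TV/(1+r)^2
    = 0.90901 + 1.04595 + 25.27309 = 27.22805

27.23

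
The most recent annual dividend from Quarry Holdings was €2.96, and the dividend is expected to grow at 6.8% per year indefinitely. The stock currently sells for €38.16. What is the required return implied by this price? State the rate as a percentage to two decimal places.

15.08%

D₁ = €2.96 × 1.068 = €3.1613
P = D₁/(r − g) ⇒ r = D₁/P + g = €3.1613/€38.16 + 0.068 = 0.082843 + 0.068 = 0.150843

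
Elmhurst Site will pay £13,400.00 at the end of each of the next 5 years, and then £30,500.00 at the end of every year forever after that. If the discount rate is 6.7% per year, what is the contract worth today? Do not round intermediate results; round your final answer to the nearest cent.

PV of 5-year annuity: £13,400.00 × [1 − (1+0.067)^−5] / 0.067 = 55386.81257
Perpetuity value at year 5: £30,500.00 / 0.067 = 455223.88060
PV of perpetuity: 455223.88060 / (1+0.067)^5 = 329156.88184
Total PV = 55386.81257 + 329156.88184 = 384543.69441

£384543.69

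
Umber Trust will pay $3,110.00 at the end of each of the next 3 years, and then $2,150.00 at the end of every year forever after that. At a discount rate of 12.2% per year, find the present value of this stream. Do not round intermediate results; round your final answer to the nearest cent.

PV of 3-year annuity: $3,110.00 × [1 − (1+0.122)^−3] / 0.122 = 7444.09811
Perpetuity value at year 3: $2,150.00 / 0.122 = 17622.95082
PV of perpetuity: 17622.95082 / (1+0.122)^3 = 12476.70936
Total PV = 7444.09811 + 12476.70936 = 19920.80747

$19920.81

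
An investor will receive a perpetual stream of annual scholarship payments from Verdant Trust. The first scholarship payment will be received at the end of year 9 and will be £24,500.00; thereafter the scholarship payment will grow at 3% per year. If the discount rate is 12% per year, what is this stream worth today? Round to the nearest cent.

Value at end of year 8: C₁ / (r − g) = £24,500.00 / (0.12 − 0.03) = £272,222.2222
Discount to today: PV = £272,222.2222 / (1 + 0.12)^8 = £272,222.2222 / 2.475963 = £109,945.99

£109945.99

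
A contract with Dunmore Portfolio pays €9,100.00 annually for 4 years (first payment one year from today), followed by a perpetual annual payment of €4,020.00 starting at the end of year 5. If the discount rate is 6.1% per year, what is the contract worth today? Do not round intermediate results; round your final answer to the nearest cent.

€83464.14

PV of 4-year annuity: €9,100.00 × [1 − (1+0.061)^−4] / 0.061 = 31460.39068
Perpetuity value at year 4: €4,020.00 / 0.061 = 65901.63934
PV of perpetuity: 65901.63934 / (1+0.061)^4 = 52003.75247
Total PV = 31460.39068 + 52003.75247 = 83464.14315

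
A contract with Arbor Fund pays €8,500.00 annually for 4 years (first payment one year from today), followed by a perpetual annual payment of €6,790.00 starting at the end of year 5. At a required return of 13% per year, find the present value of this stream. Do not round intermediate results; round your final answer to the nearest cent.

€57317.12

PV of 4-year annuity: €8,500.00 × [1 − (1+0.13)^−4] / 0.13 = 25283.00627
Perpetuity value at year 4: €6,790.00 / 0.13 = 52230.76923
PV of perpetuity: 52230.76923 / (1+0.13)^4 = 32034.10893
Total PV = 25283.00627 + 32034.10893 = 57317.11520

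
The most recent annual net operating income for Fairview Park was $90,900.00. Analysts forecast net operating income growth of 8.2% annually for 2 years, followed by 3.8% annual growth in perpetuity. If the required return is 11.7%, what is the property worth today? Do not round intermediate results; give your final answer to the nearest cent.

$1294026.29

D_1 = 98353.80000
D_2 = 106418.81160
Terminal value at year 2: TV = D_2×(1+g_2)/(r−g_2) = 110462.72644/0.079 = 1398262.36001
P_0 = D_1/(1+r)^1 + D_2/(1+r)^2 + TV/(1+r)^2
    = 88051.74575 + 85292.73849 + 1120681.80453 = 1294026.28877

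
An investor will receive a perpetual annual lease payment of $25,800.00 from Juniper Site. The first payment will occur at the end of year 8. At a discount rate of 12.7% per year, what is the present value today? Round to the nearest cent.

Value at end of year 7: C / r = $25,800.00 / 0.127 = $203,149.6063
Discount to today: PV = $203,149.6063 / (1 + 0.127)^7 = $203,149.6063 / 2.309231 = $87,972.83

$87972.83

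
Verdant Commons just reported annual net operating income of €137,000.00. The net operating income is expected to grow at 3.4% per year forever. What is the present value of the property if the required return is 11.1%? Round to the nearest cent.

€1839714.29

D₁ = D₀ × (1 + g) = €137,000.00 × 1.034 = €141,658.0000
Growing perpetuity: P = D₁ / (r − g) = €141,658.0000 / (0.111 − 0.034) = €1,839,714.29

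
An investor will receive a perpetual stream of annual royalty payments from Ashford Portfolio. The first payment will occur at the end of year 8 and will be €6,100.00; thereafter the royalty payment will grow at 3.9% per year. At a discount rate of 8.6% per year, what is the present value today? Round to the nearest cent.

€72848.93

Value at end of year 7: C₁ / (r − g) = €6,100.00 / (0.086 − 0.039) = €129,787.2340
Discount to today: PV = €129,787.2340 / (1 + 0.086)^7 = €129,787.2340 / 1.781594 = €72,848.93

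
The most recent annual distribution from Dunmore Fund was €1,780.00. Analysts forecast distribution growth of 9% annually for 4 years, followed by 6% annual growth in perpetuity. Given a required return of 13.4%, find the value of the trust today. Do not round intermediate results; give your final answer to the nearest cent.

€28220.09

D_1 = 1940.20000
D_2 = 2114.81800
D_3 = 2305.15162
D_4 = 2512.61527
Terminal value at year 4: TV = D_4×(1+g_2)/(r−g_2) = 2663.37218/0.074 = 35991.51597
P_0 = D_1/(1+r)^1 + D_2/(1+r)^2 + D_3/(1+r)^3 + D_4/(1+r)^4 + TV/(1+r)^4
    = 1710.93474 + 1644.54927 + 1580.73960 + 1519.40579 + 21764.46126 = 28220.09065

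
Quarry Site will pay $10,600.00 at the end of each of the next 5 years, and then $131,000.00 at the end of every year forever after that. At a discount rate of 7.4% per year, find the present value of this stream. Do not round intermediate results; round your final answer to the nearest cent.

PV of 5-year annuity: $10,600.00 × [1 − (1+0.074)^−5] / 0.074 = 43000.54716
Perpetuity value at year 5: $131,000.00 / 0.074 = 1770270.27027
PV of perpetuity: 1770270.27027 / (1+0.074)^5 = 1238848.41380
Total PV = 43000.54716 + 1238848.41380 = 1281848.96097

$1281848.96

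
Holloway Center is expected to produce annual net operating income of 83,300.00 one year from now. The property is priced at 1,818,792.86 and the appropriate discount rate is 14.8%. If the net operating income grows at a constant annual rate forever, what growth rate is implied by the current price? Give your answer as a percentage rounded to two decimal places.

P = D₁/(r−g) ⇒ g = r − D₁/P = 0.148 − 83,300.00/1,818,792.86 = 0.102200

10.22%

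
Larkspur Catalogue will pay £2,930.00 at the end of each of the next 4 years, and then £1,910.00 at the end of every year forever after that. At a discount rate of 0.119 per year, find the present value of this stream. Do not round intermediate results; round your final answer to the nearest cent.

PV of 4-year annuity: £2,930.00 × [1 − (1+0.119)^−4] / 0.119 = 8918.20938
Perpetuity value at year 4: £1,910.00 / 0.119 = 16050.42017
PV of perpetuity: 16050.42017 / (1+0.119)^4 = 10236.84340
Total PV = 8918.20938 + 10236.84340 = 19155.05279

£19155.05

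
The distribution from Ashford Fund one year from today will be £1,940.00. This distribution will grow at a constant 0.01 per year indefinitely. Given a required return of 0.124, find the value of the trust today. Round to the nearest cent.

Growing perpetuity: P = D₁ / (r − g) = £1,940.0000 / (0.124 − 0.01) = £17,017.54

£17017.54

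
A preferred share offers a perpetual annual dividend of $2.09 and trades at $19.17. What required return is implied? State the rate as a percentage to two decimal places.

P = C/r ⇒ r = C/P = $2.09/$19.17 = 0.109025

10.90%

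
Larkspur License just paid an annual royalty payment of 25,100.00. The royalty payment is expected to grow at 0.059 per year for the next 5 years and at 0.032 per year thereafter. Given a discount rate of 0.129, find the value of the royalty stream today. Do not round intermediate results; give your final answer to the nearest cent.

D_1 = 26580.90000
D_2 = 28149.17310
D_3 = 29809.97431
D_4 = 31568.76280
D_5 = 33431.31980
Terminal value at year 5: TV = D_5×(1+g_2)/(r−g_2) = 34501.12204/0.097 = 355681.67048
P_0 = D_1/(1+r)^1 + D_2/(1+r)^2 + D_3/(1+r)^3 + D_4/(1+r)^4 + D_5/(1+r)^5 + TV/(1+r)^5
    = 23543.75554 + 22084.00099 + 20714.75380 + 19430.40237 + 18225.68300 + 193906.23567 = 297904.83137

297904.83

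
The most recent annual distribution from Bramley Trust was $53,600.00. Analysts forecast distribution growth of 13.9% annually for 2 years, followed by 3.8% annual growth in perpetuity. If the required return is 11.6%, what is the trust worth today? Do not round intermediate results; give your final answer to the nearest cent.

D_1 = 61050.40000
D_2 = 69536.40560
Terminal value at year 2: TV = D_2×(1+g_2)/(r−g_2) = 72178.78901/0.078 = 925369.08991
P_0 = D_1/(1+r)^1 + D_2/(1+r)^2 + TV/(1+r)^2
    = 54704.65950 + 55832.08528 + 742996.21176 = 853532.95653

$853532.96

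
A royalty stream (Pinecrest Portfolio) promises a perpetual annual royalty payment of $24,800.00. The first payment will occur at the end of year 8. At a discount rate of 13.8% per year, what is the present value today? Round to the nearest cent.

$72707.09

Value at end of year 7: C / r = $24,800.00 / 0.138 = $179,710.1449
Discount to today: PV = $179,710.1449 / (1 + 0.138)^7 = $179,710.1449 / 2.471700 = $72,707.09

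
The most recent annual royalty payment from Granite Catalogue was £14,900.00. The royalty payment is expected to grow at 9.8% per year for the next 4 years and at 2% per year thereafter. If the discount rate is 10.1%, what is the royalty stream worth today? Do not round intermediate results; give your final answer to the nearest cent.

£244788.07

D_1 = 16360.20000
D_2 = 17963.49960
D_3 = 19723.92256
D_4 = 21656.86697
Terminal value at year 4: TV = D_4×(1+g_2)/(r−g_2) = 22090.00431/0.081 = 272716.10261
P_0 = D_1/(1+r)^1 + D_2/(1+r)^2 + D_3/(1+r)^3 + D_4/(1+r)^4 + TV/(1+r)^4
    = 14859.40054 + 14818.91172 + 14778.53321 + 14738.26473 + 185592.96322 = 244788.07341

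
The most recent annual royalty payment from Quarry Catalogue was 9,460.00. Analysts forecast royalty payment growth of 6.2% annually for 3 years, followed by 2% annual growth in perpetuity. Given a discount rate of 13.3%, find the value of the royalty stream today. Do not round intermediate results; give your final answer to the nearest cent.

95292.26

D_1 = 10046.52000
D_2 = 10669.40424
D_3 = 11330.90730
Terminal value at year 3: TV = D_3×(1+g_2)/(r−g_2) = 11557.52545/0.113 = 102278.98627
P_0 = D_1/(1+r)^1 + D_2/(1+r)^2 + D_3/(1+r)^3 + TV/(1+r)^3
    = 8867.18447 + 8311.51801 + 7790.67266 + 70322.88596 = 95292.26110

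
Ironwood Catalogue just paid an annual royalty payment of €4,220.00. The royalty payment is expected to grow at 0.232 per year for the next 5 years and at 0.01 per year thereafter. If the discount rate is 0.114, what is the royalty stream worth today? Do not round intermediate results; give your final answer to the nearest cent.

D_1 = 5199.04000
D_2 = 6405.21728
D_3 = 7891.22769
D_4 = 9721.99251
D_5 = 11977.49478
Terminal value at year 5: TV = D_5×(1+g_2)/(r−g_2) = 12097.26972/0.104 = 116319.90119
P_0 = D_1/(1+r)^1 + D_2/(1+r)^2 + D_3/(1+r)^3 + D_4/(1+r)^4 + D_5/(1+r)^5 + TV/(1+r)^5
    = 4667.00180 + 5161.35208 + 5708.06621 + 6312.69082 + 6981.36004 + 67799.74655 = 96630.21749

€96630.22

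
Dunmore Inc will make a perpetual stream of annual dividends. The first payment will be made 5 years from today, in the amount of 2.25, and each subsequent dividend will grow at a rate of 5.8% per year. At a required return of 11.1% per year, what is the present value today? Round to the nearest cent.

Value at end of year 4: C₁ / (r − g) = 2.25 / (0.111 − 0.058) = 42.4528
Discount to today: PV = 42.4528 / (1 + 0.111)^4 = 42.4528 / 1.523548 = 27.86

27.86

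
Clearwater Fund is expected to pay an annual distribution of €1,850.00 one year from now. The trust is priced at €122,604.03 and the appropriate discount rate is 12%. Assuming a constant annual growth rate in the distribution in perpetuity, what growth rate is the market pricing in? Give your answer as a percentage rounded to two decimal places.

P = D₁/(r−g) ⇒ g = r − D₁/P = 0.12 − €1,850.00/€122,604.03 = 0.104911

10.49%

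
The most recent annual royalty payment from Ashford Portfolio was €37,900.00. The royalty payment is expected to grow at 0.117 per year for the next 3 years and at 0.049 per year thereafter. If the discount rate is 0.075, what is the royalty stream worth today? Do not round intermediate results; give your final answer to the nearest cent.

D_1 = 42334.30000
D_2 = 47287.41310
D_3 = 52820.04043
Terminal value at year 3: TV = D_3×(1+g_2)/(r−g_2) = 55408.22241/0.026 = 2131085.47746
P_0 = D_1/(1+r)^1 + D_2/(1+r)^2 + D_3/(1+r)^3 + TV/(1+r)^3
    = 39380.74419 + 40919.34070 + 42518.04983 + 1715439.77961 = 1838257.91433

€1838257.91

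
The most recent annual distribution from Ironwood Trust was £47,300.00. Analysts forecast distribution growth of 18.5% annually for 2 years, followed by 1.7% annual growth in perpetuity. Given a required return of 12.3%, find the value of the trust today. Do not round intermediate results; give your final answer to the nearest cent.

£607883.16

D_1 = 56050.50000
D_2 = 66419.84250
Terminal value at year 2: TV = D_2×(1+g_2)/(r−g_2) = 67548.97982/0.106 = 637254.52663
P_0 = D_1/(1+r)^1 + D_2/(1+r)^2 + TV/(1+r)^2
    = 49911.39804 + 52666.96944 + 505304.79168 = 607883.15916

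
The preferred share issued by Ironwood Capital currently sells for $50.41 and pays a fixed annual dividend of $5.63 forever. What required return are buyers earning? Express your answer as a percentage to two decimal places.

11.17%

P = C/r ⇒ r = C/P = $5.63/$50.41 = 0.111684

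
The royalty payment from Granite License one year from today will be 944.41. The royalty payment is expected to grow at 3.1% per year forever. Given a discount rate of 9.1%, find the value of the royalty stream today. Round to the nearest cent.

Growing perpetuity: P = D₁ / (r − g) = 944.4100 / (0.091 − 0.031) = 15,740.17

15740.17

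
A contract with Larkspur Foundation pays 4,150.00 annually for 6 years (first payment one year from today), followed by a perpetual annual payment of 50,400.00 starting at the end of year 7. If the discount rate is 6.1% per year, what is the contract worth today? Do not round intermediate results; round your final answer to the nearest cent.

PV of 6-year annuity: 4,150.00 × [1 − (1+0.061)^−6] / 0.061 = 20342.93668
Perpetuity value at year 6: 50,400.00 / 0.061 = 826229.50820
PV of perpetuity: 826229.50820 / (1+0.061)^6 = 579173.12054
Total PV = 20342.93668 + 579173.12054 = 599516.05723

599516.06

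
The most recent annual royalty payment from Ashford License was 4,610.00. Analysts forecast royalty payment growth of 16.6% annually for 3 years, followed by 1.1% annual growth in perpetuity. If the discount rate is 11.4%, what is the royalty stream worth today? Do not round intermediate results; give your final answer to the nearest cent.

D_1 = 5375.26000
D_2 = 6267.55316
D_3 = 7307.96698
Terminal value at year 3: TV = D_3×(1+g_2)/(r−g_2) = 7388.35462/0.103 = 71731.59827
P_0 = D_1/(1+r)^1 + D_2/(1+r)^2 + D_3/(1+r)^3 + TV/(1+r)^3
    = 4825.18851 + 5050.42173 + 5286.16852 + 51886.56674 = 67048.34550

67048.35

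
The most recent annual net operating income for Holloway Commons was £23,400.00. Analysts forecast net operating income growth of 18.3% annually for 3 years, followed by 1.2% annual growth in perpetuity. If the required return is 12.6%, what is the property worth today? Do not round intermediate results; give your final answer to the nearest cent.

D_1 = 27682.20000
D_2 = 32748.04260
D_3 = 38740.93440
Terminal value at year 3: TV = D_3×(1+g_2)/(r−g_2) = 39205.82561/0.114 = 343910.75095
P_0 = D_1/(1+r)^1 + D_2/(1+r)^2 + D_3/(1+r)^3 + TV/(1+r)^3
    = 24584.54707 + 25829.05789 + 27136.56792 + 240896.55034 = 318446.72323

£318446.72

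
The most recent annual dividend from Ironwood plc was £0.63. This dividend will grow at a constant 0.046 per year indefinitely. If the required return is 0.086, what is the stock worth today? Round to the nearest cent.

£16.47

D₁ = D₀ × (1 + g) = £0.63 × 1.046 = £0.6590
Growing perpetuity: P = D₁ / (r − g) = £0.6590 / (0.086 − 0.046) = £16.47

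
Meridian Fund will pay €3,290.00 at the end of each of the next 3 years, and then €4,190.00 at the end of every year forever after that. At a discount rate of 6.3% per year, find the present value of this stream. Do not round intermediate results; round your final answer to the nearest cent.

€64115.52

PV of 3-year annuity: €3,290.00 × [1 − (1+0.063)^−3] / 0.063 = 8745.62409
Perpetuity value at year 3: €4,190.00 / 0.063 = 66507.93651
PV of perpetuity: 66507.93651 / (1+0.063)^3 = 55369.89245
Total PV = 8745.62409 + 55369.89245 = 64115.51654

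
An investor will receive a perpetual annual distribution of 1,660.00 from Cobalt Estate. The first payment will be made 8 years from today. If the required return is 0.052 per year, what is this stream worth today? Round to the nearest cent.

Value at end of year 7: C / r = 1,660.00 / 0.052 = 31,923.0769
Discount to today: PV = 31,923.0769 / (1 + 0.052)^7 = 31,923.0769 / 1.425969 = 22,386.93

22386.93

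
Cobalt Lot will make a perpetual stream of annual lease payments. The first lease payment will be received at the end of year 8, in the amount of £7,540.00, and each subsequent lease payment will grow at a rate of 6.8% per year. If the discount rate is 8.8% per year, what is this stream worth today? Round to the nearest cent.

£208900.31

Value at end of year 7: C₁ / (r − g) = £7,540.00 / (0.088 − 0.068) = £377,000.0000
Discount to today: PV = £377,000.0000 / (1 + 0.088)^7 = £377,000.0000 / 1.804689 = £208,900.31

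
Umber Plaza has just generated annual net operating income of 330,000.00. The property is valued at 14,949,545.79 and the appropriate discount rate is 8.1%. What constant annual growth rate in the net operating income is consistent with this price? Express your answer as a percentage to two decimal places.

P = D₀(1+g)/(r−g) ⇒ P(r−g) = D₀(1+g) ⇒ g(P+D₀) = P·r − D₀
g = (P·r − D₀)/(P + D₀) = (14,949,545.79×0.081 − 330,000.00) / (14,949,545.79 + 330,000.00) = 0.057653

5.77%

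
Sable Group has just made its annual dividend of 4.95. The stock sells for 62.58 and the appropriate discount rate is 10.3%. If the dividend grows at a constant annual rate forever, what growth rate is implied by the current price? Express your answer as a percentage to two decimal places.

P = D₀(1+g)/(r−g) ⇒ P(r−g) = D₀(1+g) ⇒ g(P+D₀) = P·r − D₀
g = (P·r − D₀)/(P + D₀) = (62.58×0.103 − 4.95) / (62.58 + 4.95) = 0.022149

2.21%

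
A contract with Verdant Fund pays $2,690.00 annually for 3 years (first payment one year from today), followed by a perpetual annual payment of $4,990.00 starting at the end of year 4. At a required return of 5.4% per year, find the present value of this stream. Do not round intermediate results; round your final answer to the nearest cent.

$86190.59

PV of 3-year annuity: $2,690.00 × [1 − (1+0.054)^−3] / 0.054 = 7270.97473
Perpetuity value at year 3: $4,990.00 / 0.054 = 92407.40741
PV of perpetuity: 92407.40741 / (1+0.054)^3 = 78919.61413
Total PV = 7270.97473 + 78919.61413 = 86190.58887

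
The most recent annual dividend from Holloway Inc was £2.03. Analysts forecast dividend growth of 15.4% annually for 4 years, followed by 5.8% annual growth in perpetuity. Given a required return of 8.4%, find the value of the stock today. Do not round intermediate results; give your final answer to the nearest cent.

£115.62

D_1 = 2.34262
D_2 = 2.70338
D_3 = 3.11970
D_4 = 3.60014
Terminal value at year 4: TV = D_4×(1+g_2)/(r−g_2) = 3.80895/0.026 = 146.49797
P_0 = D_1/(1+r)^1 + D_2/(1+r)^2 + D_3/(1+r)^3 + D_4/(1+r)^4 + TV/(1+r)^4
    = 2.16109 + 2.30064 + 2.44921 + 2.60737 + 106.09978 = 115.61808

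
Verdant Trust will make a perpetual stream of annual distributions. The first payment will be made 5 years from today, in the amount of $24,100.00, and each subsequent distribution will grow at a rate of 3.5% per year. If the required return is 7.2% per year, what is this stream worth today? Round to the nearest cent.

$493214.89

Value at end of year 4: C₁ / (r − g) = $24,100.00 / (0.072 − 0.035) = $651,351.3514
Discount to today: PV = $651,351.3514 / (1 + 0.072)^4 = $651,351.3514 / 1.320624 = $493,214.89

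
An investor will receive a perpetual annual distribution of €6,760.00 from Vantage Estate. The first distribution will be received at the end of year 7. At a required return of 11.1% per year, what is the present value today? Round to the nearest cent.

Value at end of year 6: C / r = €6,760.00 / 0.111 = €60,900.9009
Discount to today: PV = €60,900.9009 / (1 + 0.111)^6 = €60,900.9009 / 1.880548 = €32,384.66

€32384.66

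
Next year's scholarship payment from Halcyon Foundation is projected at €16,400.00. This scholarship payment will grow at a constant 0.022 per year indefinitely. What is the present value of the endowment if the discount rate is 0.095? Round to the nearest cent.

€224657.53

Growing perpetuity: P = D₁ / (r − g) = €16,400.0000 / (0.095 − 0.022) = €224,657.53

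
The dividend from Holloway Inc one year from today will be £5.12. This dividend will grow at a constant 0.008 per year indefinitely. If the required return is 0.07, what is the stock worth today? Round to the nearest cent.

Growing perpetuity: P = D₁ / (r − g) = £5.1200 / (0.07 − 0.008) = £82.58

£82.58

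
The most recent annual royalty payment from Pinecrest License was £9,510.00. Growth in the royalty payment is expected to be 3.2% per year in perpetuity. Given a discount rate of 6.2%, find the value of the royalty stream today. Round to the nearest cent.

D₁ = D₀ × (1 + g) = £9,510.00 × 1.032 = £9,814.3200
Growing perpetuity: P = D₁ / (r − g) = £9,814.3200 / (0.062 − 0.032) = £327,144.00

£327144.00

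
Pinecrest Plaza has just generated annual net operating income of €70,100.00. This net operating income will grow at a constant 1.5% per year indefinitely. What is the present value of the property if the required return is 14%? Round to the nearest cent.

D₁ = D₀ × (1 + g) = €70,100.00 × 1.015 = €71,151.5000
Growing perpetuity: P = D₁ / (r − g) = €71,151.5000 / (0.14 − 0.015) = €569,212.00

€569212.00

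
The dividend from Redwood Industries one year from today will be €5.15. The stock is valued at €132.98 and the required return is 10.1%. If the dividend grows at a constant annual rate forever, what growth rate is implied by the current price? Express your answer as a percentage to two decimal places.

6.23%

P = D₁/(r−g) ⇒ g = r − D₁/P = 0.101 − €5.15/€132.98 = 0.062272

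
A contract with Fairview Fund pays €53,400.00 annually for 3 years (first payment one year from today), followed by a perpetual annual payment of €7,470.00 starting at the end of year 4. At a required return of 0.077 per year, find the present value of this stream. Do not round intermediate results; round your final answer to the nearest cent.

PV of 3-year annuity: €53,400.00 × [1 − (1+0.077)^−3] / 0.077 = 138365.34193
Perpetuity value at year 3: €7,470.00 / 0.077 = 97012.98701
PV of perpetuity: 97012.98701 / (1+0.077)^3 = 77657.38581
Total PV = 138365.34193 + 77657.38581 = 216022.72774

€216022.73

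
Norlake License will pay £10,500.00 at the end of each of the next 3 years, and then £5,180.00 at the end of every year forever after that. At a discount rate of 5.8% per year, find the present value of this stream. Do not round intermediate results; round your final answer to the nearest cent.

PV of 3-year annuity: £10,500.00 × [1 − (1+0.058)^−3] / 0.058 = 28170.80559
Perpetuity value at year 3: £5,180.00 / 0.058 = 89310.34483
PV of perpetuity: 89310.34483 / (1+0.058)^3 = 75412.74740
Total PV = 28170.80559 + 75412.74740 = 103583.55300

£103583.55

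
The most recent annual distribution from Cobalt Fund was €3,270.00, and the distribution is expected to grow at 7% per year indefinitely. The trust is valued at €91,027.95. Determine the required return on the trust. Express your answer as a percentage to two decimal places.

D₁ = €3,270.00 × 1.07 = €3,498.9000
P = D₁/(r − g) ⇒ r = D₁/P + g = €3,498.9000/€91,027.95 + 0.07 = 0.038438 + 0.07 = 0.108438

10.84%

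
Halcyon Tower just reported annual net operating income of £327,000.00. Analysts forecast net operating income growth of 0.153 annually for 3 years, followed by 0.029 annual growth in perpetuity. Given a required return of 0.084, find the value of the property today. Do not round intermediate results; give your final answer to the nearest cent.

£8473351.12

D_1 = 377031.00000
D_2 = 434716.74300
D_3 = 501228.40468
Terminal value at year 3: TV = D_3×(1+g_2)/(r−g_2) = 515764.02841/0.055 = 9377527.78936
P_0 = D_1/(1+r)^1 + D_2/(1+r)^2 + D_3/(1+r)^3 + TV/(1+r)^3
    = 347814.57565 + 369954.06432 + 393502.80088 + 7362079.67471 = 8473351.11555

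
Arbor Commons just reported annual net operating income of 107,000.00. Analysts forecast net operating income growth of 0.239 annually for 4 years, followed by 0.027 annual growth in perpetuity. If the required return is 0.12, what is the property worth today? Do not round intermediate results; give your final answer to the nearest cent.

D_1 = 132573.00000
D_2 = 164257.94700
D_3 = 203515.59633
D_4 = 252155.82386
Terminal value at year 4: TV = D_4×(1+g_2)/(r−g_2) = 258964.03110/0.093 = 2784559.47420
P_0 = D_1/(1+r)^1 + D_2/(1+r)^2 + D_3/(1+r)^3 + D_4/(1+r)^4 + TV/(1+r)^4
    = 118368.75000 + 130945.42969 + 144858.38159 + 160249.58464 + 1769637.88625 = 2324060.03216

2324060.03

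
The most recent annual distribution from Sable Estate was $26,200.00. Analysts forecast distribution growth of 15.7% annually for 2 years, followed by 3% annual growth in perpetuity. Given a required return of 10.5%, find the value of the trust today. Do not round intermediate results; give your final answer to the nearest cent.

D_1 = 30313.40000
D_2 = 35072.60380
Terminal value at year 2: TV = D_2×(1+g_2)/(r−g_2) = 36124.78191/0.075 = 481663.75885
P_0 = D_1/(1+r)^1 + D_2/(1+r)^2 + TV/(1+r)^2
    = 27432.94118 + 28723.90311 + 394474.93610 = 450631.78039

$450631.78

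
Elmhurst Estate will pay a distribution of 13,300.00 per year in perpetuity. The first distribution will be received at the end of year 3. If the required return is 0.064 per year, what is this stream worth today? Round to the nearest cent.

183564.38

Value at end of year 2: C / r = 13,300.00 / 0.064 = 207,812.5000
Discount to today: PV = 207,812.5000 / (1 + 0.064)^2 = 207,812.5000 / 1.132096 = 183,564.38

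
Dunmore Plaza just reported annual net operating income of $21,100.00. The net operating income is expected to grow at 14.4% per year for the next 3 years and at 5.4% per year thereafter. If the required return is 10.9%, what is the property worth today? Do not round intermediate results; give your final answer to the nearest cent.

D_1 = 24138.40000
D_2 = 27614.32960
D_3 = 31590.79306
Terminal value at year 3: TV = D_3×(1+g_2)/(r−g_2) = 33296.69589/0.055 = 605394.47069
P_0 = D_1/(1+r)^1 + D_2/(1+r)^2 + D_3/(1+r)^3 + TV/(1+r)^3
    = 21765.91524 + 22452.84674 + 23161.45777 + 443857.75440 = 511237.97415

$511237.97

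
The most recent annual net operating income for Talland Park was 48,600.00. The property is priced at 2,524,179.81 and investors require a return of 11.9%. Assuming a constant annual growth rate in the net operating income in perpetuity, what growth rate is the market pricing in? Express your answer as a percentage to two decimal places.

9.79%

P = D₀(1+g)/(r−g) ⇒ P(r−g) = D₀(1+g) ⇒ g(P+D₀) = P·r − D₀
g = (P·r − D₀)/(P + D₀) = (2,524,179.81×0.119 − 48,600.00) / (2,524,179.81 + 48,600.00) = 0.097862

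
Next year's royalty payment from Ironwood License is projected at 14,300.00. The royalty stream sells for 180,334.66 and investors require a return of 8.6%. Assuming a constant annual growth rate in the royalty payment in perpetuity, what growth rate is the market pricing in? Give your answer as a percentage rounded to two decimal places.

P = D₁/(r−g) ⇒ g = r − D₁/P = 0.086 − 14,300.00/180,334.66 = 0.006703

0.67%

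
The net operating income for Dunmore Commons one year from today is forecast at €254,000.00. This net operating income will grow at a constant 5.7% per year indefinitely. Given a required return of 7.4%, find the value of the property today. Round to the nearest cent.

Growing perpetuity: P = D₁ / (r − g) = €254,000.0000 / (0.074 − 0.057) = €14,941,176.47

€14941176.47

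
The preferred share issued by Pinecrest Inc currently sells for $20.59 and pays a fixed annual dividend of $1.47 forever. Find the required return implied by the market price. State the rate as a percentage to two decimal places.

P = C/r ⇒ r = C/P = $1.47/$20.59 = 0.071394

7.14%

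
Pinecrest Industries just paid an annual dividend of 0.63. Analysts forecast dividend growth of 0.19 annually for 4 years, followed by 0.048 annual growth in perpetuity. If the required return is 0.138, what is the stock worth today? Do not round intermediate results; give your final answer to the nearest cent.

11.59

D_1 = 0.74970
D_2 = 0.89214
D_3 = 1.06165
D_4 = 1.26336
Terminal value at year 4: TV = D_4×(1+g_2)/(r−g_2) = 1.32401/0.09 = 14.71117
P_0 = D_1/(1+r)^1 + D_2/(1+r)^2 + D_3/(1+r)^3 + D_4/(1+r)^4 + TV/(1+r)^4
    = 0.65879 + 0.68889 + 0.72037 + 0.75329 + 8.77159 = 11.59292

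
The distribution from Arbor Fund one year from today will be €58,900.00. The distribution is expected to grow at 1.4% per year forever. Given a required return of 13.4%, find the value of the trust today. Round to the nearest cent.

€490833.33

Growing perpetuity: P = D₁ / (r − g) = €58,900.0000 / (0.134 − 0.014) = €490,833.33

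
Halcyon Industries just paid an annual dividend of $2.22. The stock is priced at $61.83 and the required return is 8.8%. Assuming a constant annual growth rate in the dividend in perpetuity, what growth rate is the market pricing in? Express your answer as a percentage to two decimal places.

5.03%

P = D₀(1+g)/(r−g) ⇒ P(r−g) = D₀(1+g) ⇒ g(P+D₀) = P·r − D₀
g = (P·r − D₀)/(P + D₀) = ($61.83×0.088 − $2.22) / ($61.83 + $2.22) = 0.050289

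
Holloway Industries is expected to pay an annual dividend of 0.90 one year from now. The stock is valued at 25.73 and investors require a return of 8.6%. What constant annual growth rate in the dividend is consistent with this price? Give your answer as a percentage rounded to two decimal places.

5.10%

P = D₁/(r−g) ⇒ g = r − D₁/P = 0.086 − 0.90/25.73 = 0.051021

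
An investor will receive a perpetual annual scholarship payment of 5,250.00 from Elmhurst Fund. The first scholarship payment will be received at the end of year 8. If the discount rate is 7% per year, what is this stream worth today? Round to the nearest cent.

46706.23

Value at end of year 7: C / r = 5,250.00 / 0.07 = 75,000.0000
Discount to today: PV = 75,000.0000 / (1 + 0.07)^7 = 75,000.0000 / 1.605781 = 46,706.23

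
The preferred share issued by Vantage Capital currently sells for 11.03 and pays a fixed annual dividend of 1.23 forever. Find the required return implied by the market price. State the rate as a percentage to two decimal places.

11.15%

P = C/r ⇒ r = C/P = 1.23/11.03 = 0.111514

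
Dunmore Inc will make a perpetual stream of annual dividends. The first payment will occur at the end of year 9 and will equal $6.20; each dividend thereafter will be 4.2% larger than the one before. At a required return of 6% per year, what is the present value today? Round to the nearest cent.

Value at end of year 8: C₁ / (r − g) = $6.20 / (0.06 − 0.042) = $344.4444
Discount to today: PV = $344.4444 / (1 + 0.06)^8 = $344.4444 / 1.593848 = $216.11

$216.11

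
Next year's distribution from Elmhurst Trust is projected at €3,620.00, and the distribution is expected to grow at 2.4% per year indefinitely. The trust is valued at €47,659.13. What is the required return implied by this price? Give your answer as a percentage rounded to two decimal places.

10.00%

P = D₁/(r − g) ⇒ r = D₁/P + g = €3,620.0000/€47,659.13 + 0.024 = 0.075956 + 0.024 = 0.099956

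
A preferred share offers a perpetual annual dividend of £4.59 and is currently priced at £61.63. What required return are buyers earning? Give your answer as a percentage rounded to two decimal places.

P = C/r ⇒ r = C/P = £4.59/£61.63 = 0.074477

7.45%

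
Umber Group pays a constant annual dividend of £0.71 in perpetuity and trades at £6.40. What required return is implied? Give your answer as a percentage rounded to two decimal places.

P = C/r ⇒ r = C/P = £0.71/£6.40 = 0.110937

11.09%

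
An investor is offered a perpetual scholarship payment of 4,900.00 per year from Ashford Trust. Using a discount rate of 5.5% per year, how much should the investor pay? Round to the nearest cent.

89090.91

Level perpetuity: PV = C / r = 4,900.00 / 0.055 = 89,090.91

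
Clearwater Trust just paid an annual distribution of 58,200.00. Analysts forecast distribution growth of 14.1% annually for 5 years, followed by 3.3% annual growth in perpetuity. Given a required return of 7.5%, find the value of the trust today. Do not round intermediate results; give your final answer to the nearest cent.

D_1 = 66406.20000
D_2 = 75769.47420
D_3 = 86452.97006
D_4 = 98642.83884
D_5 = 112551.47912
Terminal value at year 5: TV = D_5×(1+g_2)/(r−g_2) = 116265.67793/0.042 = 2768230.42687
P_0 = D_1/(1+r)^1 + D_2/(1+r)^2 + D_3/(1+r)^3 + D_4/(1+r)^4 + D_5/(1+r)^5 + TV/(1+r)^5
    = 61773.20930 + 65565.79704 + 69591.23202 + 73863.80998 + 78398.70436 + 1928234.80017 = 2277427.55287

2277427.55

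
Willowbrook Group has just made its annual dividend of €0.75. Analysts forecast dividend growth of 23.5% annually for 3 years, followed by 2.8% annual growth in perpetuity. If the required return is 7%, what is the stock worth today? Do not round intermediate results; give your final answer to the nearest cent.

D_1 = 0.92625
D_2 = 1.14392
D_3 = 1.41274
Terminal value at year 3: TV = D_3×(1+g_2)/(r−g_2) = 1.45230/0.042 = 34.57848
P_0 = D_1/(1+r)^1 + D_2/(1+r)^2 + D_3/(1+r)^3 + TV/(1+r)^3
    = 0.86565 + 0.99914 + 1.15322 + 28.22634 = 31.24436

€31.24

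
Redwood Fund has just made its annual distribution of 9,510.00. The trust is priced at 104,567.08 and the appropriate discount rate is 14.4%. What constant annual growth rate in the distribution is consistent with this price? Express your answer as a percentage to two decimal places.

P = D₀(1+g)/(r−g) ⇒ P(r−g) = D₀(1+g) ⇒ g(P+D₀) = P·r − D₀
g = (P·r − D₀)/(P + D₀) = (104,567.08×0.144 − 9,510.00) / (104,567.08 + 9,510.00) = 0.048631

4.86%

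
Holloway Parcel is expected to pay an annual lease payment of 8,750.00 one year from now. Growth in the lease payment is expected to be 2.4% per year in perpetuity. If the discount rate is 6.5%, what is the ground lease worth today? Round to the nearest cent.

Growing perpetuity: P = D₁ / (r − g) = 8,750.0000 / (0.065 − 0.024) = 213,414.63

213414.63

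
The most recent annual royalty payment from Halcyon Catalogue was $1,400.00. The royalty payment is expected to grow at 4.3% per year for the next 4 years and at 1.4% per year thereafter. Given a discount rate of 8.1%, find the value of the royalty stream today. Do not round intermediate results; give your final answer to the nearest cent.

D_1 = 1460.20000
D_2 = 1522.98860
D_3 = 1588.47711
D_4 = 1656.78163
Terminal value at year 4: TV = D_4×(1+g_2)/(r−g_2) = 1679.97657/0.067 = 25074.27714
P_0 = D_1/(1+r)^1 + D_2/(1+r)^2 + D_3/(1+r)^3 + D_4/(1+r)^4 + TV/(1+r)^4
    = 1350.78631 + 1303.30261 + 1257.48809 + 1213.28406 + 18362.23943 = 23487.10049

$23487.10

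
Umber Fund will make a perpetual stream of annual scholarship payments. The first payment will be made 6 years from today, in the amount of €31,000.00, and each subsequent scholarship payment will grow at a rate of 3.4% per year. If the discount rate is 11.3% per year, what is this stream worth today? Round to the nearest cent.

Value at end of year 5: C₁ / (r − g) = €31,000.00 / (0.113 − 0.034) = €392,405.0633
Discount to today: PV = €392,405.0633 / (1 + 0.113)^5 = €392,405.0633 / 1.707953 = €229,751.73

€229751.73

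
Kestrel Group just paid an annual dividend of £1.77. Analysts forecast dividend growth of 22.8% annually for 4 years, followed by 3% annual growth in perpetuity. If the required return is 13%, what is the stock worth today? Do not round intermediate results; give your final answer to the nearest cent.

D_1 = 2.17356
D_2 = 2.66913
D_3 = 3.27769
D_4 = 4.02501
Terminal value at year 4: TV = D_4×(1+g_2)/(r−g_2) = 4.14576/0.1 = 41.45758
P_0 = D_1/(1+r)^1 + D_2/(1+r)^2 + D_3/(1+r)^3 + D_4/(1+r)^4 + TV/(1+r)^4
    = 1.92350 + 2.09032 + 2.27161 + 2.46861 + 25.42671 = 34.18076

£34.18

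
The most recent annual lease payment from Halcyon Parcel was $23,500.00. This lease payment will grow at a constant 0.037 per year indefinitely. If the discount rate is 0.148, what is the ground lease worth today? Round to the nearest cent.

D₁ = D₀ × (1 + g) = $23,500.00 × 1.037 = $24,369.5000
Growing perpetuity: P = D₁ / (r − g) = $24,369.5000 / (0.148 − 0.037) = $219,545.05

$219545.05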